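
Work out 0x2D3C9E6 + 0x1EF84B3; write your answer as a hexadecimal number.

Add column by column in base 16, right to left:
  6+3 = 9
  E+B = 9 carry 1
  9+4+1 = E
  C+8 = 4 carry 1
  3+F+1 = 3 carry 1
  D+E+1 = C carry 1
  2+1+1 = 4

0x4C34E99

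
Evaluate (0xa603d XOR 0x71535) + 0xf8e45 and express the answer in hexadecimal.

0x1d034d

First 0xa603d XOR 0x71535 = 0xd7508.
Add column by column in base 16, right to left:
  8+5 = d
  0+4 = 4
  5+e = 3 carry 1
  7+8+1 = 0 carry 1
  d+f+1 = d carry 1
  final carry 1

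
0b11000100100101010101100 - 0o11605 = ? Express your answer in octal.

0o30433447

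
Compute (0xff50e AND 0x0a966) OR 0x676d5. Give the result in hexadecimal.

0xff50e AND 0x0a966 = 0x0a106.
Then OR with 0x676d5.

0x6f7d7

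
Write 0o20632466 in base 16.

Each octal digit is 3 bits: 2=010 0=000 6=110 3=011 2=010 4=100 6=110 6=110.
Group the bits into nibbles: 0100 0011 0011 0101 0011 0110 → 433536.

0x433536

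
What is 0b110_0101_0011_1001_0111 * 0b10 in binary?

0b11001010011100101110

Multiply each base-2 digit by 2, carrying:
  1×2 = 2 → write 0 carry 1
  1×2+1 = 3 → write 1 carry 1
  1×2+1 = 3 → write 1 carry 1
  0×2+1 = 1 → write 1
  1×2 = 2 → write 0 carry 1
  0×2+1 = 1 → write 1
  0×2 = 0 → write 0
  1×2 = 2 → write 0 carry 1
  1×2+1 = 3 → write 1 carry 1
  1×2+1 = 3 → write 1 carry 1
  0×2+1 = 1 → write 1
  0×2 = 0 → write 0
  1×2 = 2 → write 0 carry 1
  0×2+1 = 1 → write 1
  1×2 = 2 → write 0 carry 1
  0×2+1 = 1 → write 1
  0×2 = 0 → write 0
  1×2 = 2 → write 0 carry 1
  1×2+1 = 3 → write 1 carry 1
  remaining carry: 1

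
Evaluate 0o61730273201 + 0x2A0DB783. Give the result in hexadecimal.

0o61730273201 = 0x18F617681 in hexadecimal.
Add column by column in base 16, right to left:
  1+3 = 4
  8+8 = 0 carry 1
  6+7+1 = E
  7+B = 2 carry 1
  1+D+1 = F
  6+0 = 6
  F+A = 9 carry 1
  8+2+1 = B
  1+0 = 1

0x1B96F2E04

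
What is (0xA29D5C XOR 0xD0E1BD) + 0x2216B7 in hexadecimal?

First 0xA29D5C XOR 0xD0E1BD = 0x727CE1.
Add column by column in base 16, right to left:
  1+7 = 8
  E+B = 9 carry 1
  C+6+1 = 3 carry 1
  7+1+1 = 9
  2+2 = 4
  7+2 = 9

0x949398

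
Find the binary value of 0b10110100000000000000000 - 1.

The trailing 17 digits are 0, so subtracting 1 borrows through: they become 1 and the next digit up decrements.

0b10110011111111111111111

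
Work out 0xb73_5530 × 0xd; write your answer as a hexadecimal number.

0x94db5370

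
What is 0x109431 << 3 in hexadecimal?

0x84a188

3 bits is not a whole number of base-16 digits; in binary: 100001001010000110001 << 3 = 100001001010000110001000.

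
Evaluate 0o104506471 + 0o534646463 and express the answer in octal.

Add column by column in base 8, right to left:
  1+3 = 4
  7+6 = 5 carry 1
  4+4+1 = 1 carry 1
  6+6+1 = 5 carry 1
  0+4+1 = 5
  5+6 = 3 carry 1
  4+4+1 = 1 carry 1
  0+3+1 = 4
  1+5 = 6

0o641355154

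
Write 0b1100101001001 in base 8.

Group the bits in threes: 001 100 101 001 001 → 14511.

0o14511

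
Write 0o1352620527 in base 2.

0b1011101010110010000101010111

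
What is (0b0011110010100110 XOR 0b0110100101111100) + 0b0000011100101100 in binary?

0b101110100000110

First 0b0011110010100110 XOR 0b0110100101111100 = 0b0101010111011010.
Add column by column in base 2, right to left:
  0+0 = 0
  1+0 = 1
  0+1 = 1
  1+1 = 0 carry 1
  1+0+1 = 0 carry 1
  0+1+1 = 0 carry 1
  1+0+1 = 0 carry 1
  1+0+1 = 0 carry 1
  1+1+1 = 1 carry 1
  0+1+1 = 0 carry 1
  1+1+1 = 1 carry 1
  0+0+1 = 1
  1+0 = 1
  0+0 = 0
  1+0 = 1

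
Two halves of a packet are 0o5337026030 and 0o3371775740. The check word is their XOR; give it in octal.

XOR each oct digit independently (no carries):
  5^3=6, 3^3=0, 3^7=4, 7^1=6, 0^7=7, 2^7=5, 6^5=3, 0^7=7, 3^4=7, 0^0=0

0o6046753770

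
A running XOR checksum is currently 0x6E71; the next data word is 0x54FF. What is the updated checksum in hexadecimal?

0x3A8E

XOR each hex digit independently (no carries):
  6^5=3, E^4=A, 7^F=8, 1^F=E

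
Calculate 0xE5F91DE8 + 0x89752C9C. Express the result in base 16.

Add column by column in base 16, right to left:
  8+C = 4 carry 1
  E+9+1 = 8 carry 1
  D+C+1 = A carry 1
  1+2+1 = 4
  9+5 = E
  F+7 = 6 carry 1
  5+9+1 = F
  E+8 = 6 carry 1
  final carry 1

0x16F6E4A84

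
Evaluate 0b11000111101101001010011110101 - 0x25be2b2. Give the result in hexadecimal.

0x169ab243

0b11000111101101001010011110101 = 0x18f694f5 in hexadecimal.
Subtract column by column in base 16:
  5-2 → 3
  f-b → 4
  4-2 → 2
  9-e → b (borrow)
  6-b-1 → a (borrow)
  f-5-1 → 9
  8-2 → 6
  1-0 → 1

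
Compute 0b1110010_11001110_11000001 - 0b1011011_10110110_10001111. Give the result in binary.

Subtract column by column in base 2:
  1-1 → 0
  0-1 → 1 (borrow)
  0-1-1 → 0 (borrow)
  0-1-1 → 0 (borrow)
  0-0-1 → 1 (borrow)
  0-0-1 → 1 (borrow)
  1-0-1 → 0
  1-1 → 0
  0-0 → 0
  1-1 → 0
  1-1 → 0
  1-0 → 1
  0-1 → 1 (borrow)
  0-1-1 → 0 (borrow)
  1-0-1 → 0
  1-1 → 0
  0-1 → 1 (borrow)
  1-1-1 → 1 (borrow)
  0-0-1 → 1 (borrow)
  0-1-1 → 0 (borrow)
  1-1-1 → 1 (borrow)
  1-0-1 → 0
  1-1 → 0

0b101110001100000110010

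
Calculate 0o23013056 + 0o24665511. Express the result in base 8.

Add column by column in base 8, right to left:
  6+1 = 7
  5+1 = 6
  0+5 = 5
  3+5 = 0 carry 1
  1+6+1 = 0 carry 1
  0+6+1 = 7
  3+4 = 7
  2+2 = 4

0o47700567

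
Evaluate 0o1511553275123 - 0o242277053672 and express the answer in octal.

Subtract column by column in base 8:
  3-2 → 1
  2-7 → 3 (borrow)
  1-6-1 → 2 (borrow)
  5-3-1 → 1
  7-5 → 2
  2-0 → 2
  3-7 → 4 (borrow)
  5-7-1 → 5 (borrow)
  5-2-1 → 2
  1-2 → 7 (borrow)
  1-4-1 → 4 (borrow)
  5-2-1 → 2
  1-0 → 1

0o1247254221231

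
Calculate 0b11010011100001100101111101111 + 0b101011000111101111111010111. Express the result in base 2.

Add column by column in base 2, right to left:
  1+1 = 0 carry 1
  1+1+1 = 1 carry 1
  1+1+1 = 1 carry 1
  1+0+1 = 0 carry 1
  0+1+1 = 0 carry 1
  1+0+1 = 0 carry 1
  1+1+1 = 1 carry 1
  1+1+1 = 1 carry 1
  1+1+1 = 1 carry 1
  1+1+1 = 1 carry 1
  0+1+1 = 0 carry 1
  1+1+1 = 1 carry 1
  0+1+1 = 0 carry 1
  0+0+1 = 1
  1+1 = 0 carry 1
  1+1+1 = 1 carry 1
  0+1+1 = 0 carry 1
  0+1+1 = 0 carry 1
  0+0+1 = 1
  0+0 = 0
  1+0 = 1
  1+1 = 0 carry 1
  1+1+1 = 1 carry 1
  0+0+1 = 1
  0+1 = 1
  1+0 = 1
  0+1 = 1
  1+0 = 1
  1+0 = 1

0b11111110101001010101111000110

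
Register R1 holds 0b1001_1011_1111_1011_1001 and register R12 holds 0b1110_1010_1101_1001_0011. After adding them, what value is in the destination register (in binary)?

Add column by column in base 2, right to left:
  1+1 = 0 carry 1
  0+1+1 = 0 carry 1
  0+0+1 = 1
  1+0 = 1
  1+1 = 0 carry 1
  1+0+1 = 0 carry 1
  0+0+1 = 1
  1+1 = 0 carry 1
  1+1+1 = 1 carry 1
  1+0+1 = 0 carry 1
  1+1+1 = 1 carry 1
  1+1+1 = 1 carry 1
  1+0+1 = 0 carry 1
  1+1+1 = 1 carry 1
  0+0+1 = 1
  1+1 = 0 carry 1
  1+0+1 = 0 carry 1
  0+1+1 = 0 carry 1
  0+1+1 = 0 carry 1
  1+1+1 = 1 carry 1
  final carry 1

0b110000110110101001100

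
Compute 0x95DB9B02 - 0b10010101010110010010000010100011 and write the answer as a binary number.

0b100000100111101001011111

0x95DB9B02 = 0b10010101110110111001101100000010 in binary.
Subtract column by column in base 2:
  0-1 → 1 (borrow)
  1-1-1 → 1 (borrow)
  0-0-1 → 1 (borrow)
  0-0-1 → 1 (borrow)
  0-0-1 → 1 (borrow)
  0-1-1 → 0 (borrow)
  0-0-1 → 1 (borrow)
  0-1-1 → 0 (borrow)
  1-0-1 → 0
  1-0 → 1
  0-0 → 0
  1-0 → 1
  1-0 → 1
  0-1 → 1 (borrow)
  0-0-1 → 1 (borrow)
  1-0-1 → 0
  1-1 → 0
  1-0 → 1
  0-0 → 0
  1-1 → 0
  1-1 → 0
  0-0 → 0
  1-1 → 0
  1-0 → 1
  1-1 → 0
  0-0 → 0
  1-1 → 0
  0-0 → 0
  1-1 → 0
  0-0 → 0
  0-0 → 0
  1-1 → 0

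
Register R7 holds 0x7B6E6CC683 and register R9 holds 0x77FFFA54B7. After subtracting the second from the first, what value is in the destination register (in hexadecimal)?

Subtract column by column in base 16:
  3-7 → C (borrow)
  8-B-1 → C (borrow)
  6-4-1 → 1
  C-5 → 7
  C-A → 2
  6-F → 7 (borrow)
  E-F-1 → E (borrow)
  6-F-1 → 6 (borrow)
  B-7-1 → 3
  7-7 → 0

0x36E7271CC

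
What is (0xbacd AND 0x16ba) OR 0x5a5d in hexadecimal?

0x5add

0xbacd AND 0x16ba = 0x1288.
Then OR with 0x5a5d.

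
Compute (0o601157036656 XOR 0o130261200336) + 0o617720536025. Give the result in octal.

First 0o601157036656 XOR 0o130261200336 = 0o731336236560.
Add column by column in base 8, right to left:
  0+5 = 5
  6+2 = 0 carry 1
  5+0+1 = 6
  6+6 = 4 carry 1
  3+3+1 = 7
  2+5 = 7
  6+0 = 6
  3+2 = 5
  3+7 = 2 carry 1
  1+7+1 = 1 carry 1
  3+1+1 = 5
  7+6 = 5 carry 1
  final carry 1

0o1551256774605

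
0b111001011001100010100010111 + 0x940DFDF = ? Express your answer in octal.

0o2033322366

0b111001011001100010100010111 = 0o713142427 in octal.
0x940DFDF = 0o1120157737 in octal.
Add column by column in base 8, right to left:
  7+7 = 6 carry 1
  2+3+1 = 6
  4+7 = 3 carry 1
  2+7+1 = 2 carry 1
  4+5+1 = 2 carry 1
  1+1+1 = 3
  3+0 = 3
  1+2 = 3
  7+1 = 0 carry 1
  0+1+1 = 2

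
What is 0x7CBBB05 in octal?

0o762735405

Expand each hex digit to 4 bits: 7=0111 C=1100 B=1011 B=1011 B=1011 0=0000 5=0101.
Group the bits in threes: 111 110 010 111 011 101 100 000 101 → 762735405.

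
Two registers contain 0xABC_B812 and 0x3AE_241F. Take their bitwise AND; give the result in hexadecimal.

AND each hex digit independently (no carries):
  A&3=2, B&A=A, C&E=C, B&2=2, 8&4=0, 1&1=1, 2&F=2

0x2AC2012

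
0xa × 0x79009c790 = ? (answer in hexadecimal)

Multiply each base-16 digit by 10, carrying:
  0×10 = 0 → write 0
  9×10 = 90 → write a carry 5
  7×10+5 = 75 → write b carry 4
  c×10+4 = 124 → write c carry 7
  9×10+7 = 97 → write 1 carry 6
  0×10+6 = 6 → write 6
  0×10 = 0 → write 0
  9×10 = 90 → write a carry 5
  7×10+5 = 75 → write b carry 4
  remaining carry: 4

0x4ba061cba0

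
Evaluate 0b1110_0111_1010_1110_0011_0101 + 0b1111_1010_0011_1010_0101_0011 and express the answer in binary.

0b1111000011110100010001000

Add column by column in base 2, right to left:
  1+1 = 0 carry 1
  0+1+1 = 0 carry 1
  1+0+1 = 0 carry 1
  0+0+1 = 1
  1+1 = 0 carry 1
  1+0+1 = 0 carry 1
  0+1+1 = 0 carry 1
  0+0+1 = 1
  0+0 = 0
  1+1 = 0 carry 1
  1+0+1 = 0 carry 1
  1+1+1 = 1 carry 1
  0+1+1 = 0 carry 1
  1+1+1 = 1 carry 1
  0+0+1 = 1
  1+0 = 1
  1+0 = 1
  1+1 = 0 carry 1
  1+0+1 = 0 carry 1
  0+1+1 = 0 carry 1
  0+1+1 = 0 carry 1
  1+1+1 = 1 carry 1
  1+1+1 = 1 carry 1
  1+1+1 = 1 carry 1
  final carry 1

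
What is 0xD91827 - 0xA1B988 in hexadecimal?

Subtract column by column in base 16:
  7-8 → F (borrow)
  2-8-1 → 9 (borrow)
  8-9-1 → E (borrow)
  1-B-1 → 5 (borrow)
  9-1-1 → 7
  D-A → 3

0x375E9F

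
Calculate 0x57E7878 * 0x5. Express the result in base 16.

Multiply each base-16 digit by 5, carrying:
  8×5 = 40 → write 8 carry 2
  7×5+2 = 37 → write 5 carry 2
  8×5+2 = 42 → write A carry 2
  7×5+2 = 37 → write 5 carry 2
  E×5+2 = 72 → write 8 carry 4
  7×5+4 = 39 → write 7 carry 2
  5×5+2 = 27 → write B carry 1
  remaining carry: 1

0x1B785A58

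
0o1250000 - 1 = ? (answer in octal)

0o1247777

The trailing 4 digits are 0, so subtracting 1 borrows through: they become 7 and the next digit up decrements.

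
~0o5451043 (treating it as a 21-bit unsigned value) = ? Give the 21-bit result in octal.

0o2326734

Each oct digit d becomes 7−d:
  5→2, 4→3, 5→2, 1→6, 0→7, 4→3, 3→4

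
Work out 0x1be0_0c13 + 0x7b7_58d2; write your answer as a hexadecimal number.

0x239764e5

Add column by column in base 16, right to left:
  3+2 = 5
  1+d = e
  c+8 = 4 carry 1
  0+5+1 = 6
  0+7 = 7
  e+b = 9 carry 1
  b+7+1 = 3 carry 1
  1+0+1 = 2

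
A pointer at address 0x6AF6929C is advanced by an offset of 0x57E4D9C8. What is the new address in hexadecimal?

Add column by column in base 16, right to left:
  C+8 = 4 carry 1
  9+C+1 = 6 carry 1
  2+9+1 = C
  9+D = 6 carry 1
  6+4+1 = B
  F+E = D carry 1
  A+7+1 = 2 carry 1
  6+5+1 = C

0xC2DB6C64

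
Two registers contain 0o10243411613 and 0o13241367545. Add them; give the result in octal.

0o23505001360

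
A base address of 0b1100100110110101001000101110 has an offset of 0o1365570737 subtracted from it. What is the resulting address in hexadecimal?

0b1100100110110101001000101110 = 0xC9B522E in hexadecimal.
0o1365570737 = 0xBD6F1DF in hexadecimal.
Subtract column by column in base 16:
  E-F → F (borrow)
  2-D-1 → 4 (borrow)
  2-1-1 → 0
  5-F → 6 (borrow)
  B-6-1 → 4
  9-D → C (borrow)
  C-B-1 → 0

0xC4604F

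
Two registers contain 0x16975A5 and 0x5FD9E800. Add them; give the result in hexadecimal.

Add column by column in base 16, right to left:
  5+0 = 5
  A+0 = A
  5+8 = D
  7+E = 5 carry 1
  9+9+1 = 3 carry 1
  6+D+1 = 4 carry 1
  1+F+1 = 1 carry 1
  0+5+1 = 6

0x61435DA5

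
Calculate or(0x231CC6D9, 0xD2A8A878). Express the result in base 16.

OR each hex digit independently (no carries):
  2|D=F, 3|2=3, 1|A=B, C|8=C, C|A=E, 6|8=E, D|7=F, 9|8=9

0xF3BCEEF9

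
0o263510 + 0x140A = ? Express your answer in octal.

0x140A = 0o12012 in octal.
Add column by column in base 8, right to left:
  0+2 = 2
  1+1 = 2
  5+0 = 5
  3+2 = 5
  6+1 = 7
  2+0 = 2

0o275522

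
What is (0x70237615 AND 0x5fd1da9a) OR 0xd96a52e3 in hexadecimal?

0xd96b52f3

0x70237615 AND 0x5fd1da9a = 0x50015210.
Then OR with 0xd96a52e3.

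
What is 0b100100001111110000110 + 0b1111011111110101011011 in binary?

0b10100000001110011100001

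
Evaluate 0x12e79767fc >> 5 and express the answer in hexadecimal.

5 bits is not a whole number of base-16 digits; in binary: 1001011100111100101110110011111111100 >> 5 = 10010111001111001011101100111111.

0x973cbb3f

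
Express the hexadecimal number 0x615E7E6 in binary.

0b110000101011110011111100110

Expand each hex digit to 4 bits: 6=0110 1=0001 5=0101 E=1110 7=0111 E=1110 6=0110.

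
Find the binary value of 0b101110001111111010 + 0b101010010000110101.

0b1011000100000101111

Add column by column in base 2, right to left:
  0+1 = 1
  1+0 = 1
  0+1 = 1
  1+0 = 1
  1+1 = 0 carry 1
  1+1+1 = 1 carry 1
  1+0+1 = 0 carry 1
  1+0+1 = 0 carry 1
  1+0+1 = 0 carry 1
  1+0+1 = 0 carry 1
  0+1+1 = 0 carry 1
  0+0+1 = 1
  0+0 = 0
  1+1 = 0 carry 1
  1+0+1 = 0 carry 1
  1+1+1 = 1 carry 1
  0+0+1 = 1
  1+1 = 0 carry 1
  final carry 1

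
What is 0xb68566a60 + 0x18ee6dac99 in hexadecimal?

0x2456c416f9

Add column by column in base 16, right to left:
  0+9 = 9
  6+9 = f
  a+c = 6 carry 1
  6+a+1 = 1 carry 1
  6+d+1 = 4 carry 1
  5+6+1 = c
  8+e = 6 carry 1
  6+e+1 = 5 carry 1
  b+8+1 = 4 carry 1
  0+1+1 = 2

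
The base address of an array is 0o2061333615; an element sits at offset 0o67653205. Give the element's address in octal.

Add column by column in base 8, right to left:
  5+5 = 2 carry 1
  1+0+1 = 2
  6+2 = 0 carry 1
  3+3+1 = 7
  3+5 = 0 carry 1
  3+6+1 = 2 carry 1
  1+7+1 = 1 carry 1
  6+6+1 = 5 carry 1
  0+0+1 = 1
  2+0 = 2

0o2151207022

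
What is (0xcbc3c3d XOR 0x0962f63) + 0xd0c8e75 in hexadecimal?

0x1936a1d3

First 0xcbc3c3d XOR 0x0962f63 = 0xc2a135e.
Add column by column in base 16, right to left:
  e+5 = 3 carry 1
  5+7+1 = d
  3+e = 1 carry 1
  1+8+1 = a
  a+c = 6 carry 1
  2+0+1 = 3
  c+d = 9 carry 1
  final carry 1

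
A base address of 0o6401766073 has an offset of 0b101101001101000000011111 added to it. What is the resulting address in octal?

0b101101001101000000011111 = 0o55150037 in octal.
Add column by column in base 8, right to left:
  3+7 = 2 carry 1
  7+3+1 = 3 carry 1
  0+0+1 = 1
  6+0 = 6
  6+5 = 3 carry 1
  7+1+1 = 1 carry 1
  1+5+1 = 7
  0+5 = 5
  4+0 = 4
  6+0 = 6

0o6457136132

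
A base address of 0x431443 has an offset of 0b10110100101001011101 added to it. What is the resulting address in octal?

0o23457240

0x431443 = 0o20612103 in octal.
0b10110100101001011101 = 0o2645135 in octal.
Add column by column in base 8, right to left:
  3+5 = 0 carry 1
  0+3+1 = 4
  1+1 = 2
  2+5 = 7
  1+4 = 5
  6+6 = 4 carry 1
  0+2+1 = 3
  2+0 = 2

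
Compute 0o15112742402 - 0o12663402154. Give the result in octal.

0o2227340226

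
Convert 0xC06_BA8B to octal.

0o1401535213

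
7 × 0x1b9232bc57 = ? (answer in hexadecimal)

Multiply each base-16 digit by 7, carrying:
  7×7 = 49 → write 1 carry 3
  5×7+3 = 38 → write 6 carry 2
  c×7+2 = 86 → write 6 carry 5
  b×7+5 = 82 → write 2 carry 5
  2×7+5 = 19 → write 3 carry 1
  3×7+1 = 22 → write 6 carry 1
  2×7+1 = 15 → write f
  9×7 = 63 → write f carry 3
  b×7+3 = 80 → write 0 carry 5
  1×7+5 = 12 → write c

0xc0ff632661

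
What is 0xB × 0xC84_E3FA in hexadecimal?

0x89B5CBBE

Multiply each base-16 digit by 11, carrying:
  A×11 = 110 → write E carry 6
  F×11+6 = 171 → write B carry 10
  3×11+10 = 43 → write B carry 2
  E×11+2 = 156 → write C carry 9
  4×11+9 = 53 → write 5 carry 3
  8×11+3 = 91 → write B carry 5
  C×11+5 = 137 → write 9 carry 8
  remaining carry: 8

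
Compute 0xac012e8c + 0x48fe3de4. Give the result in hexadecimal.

Add column by column in base 16, right to left:
  c+4 = 0 carry 1
  8+e+1 = 7 carry 1
  e+d+1 = c carry 1
  2+3+1 = 6
  1+e = f
  0+f = f
  c+8 = 4 carry 1
  a+4+1 = f

0xf4ff6c70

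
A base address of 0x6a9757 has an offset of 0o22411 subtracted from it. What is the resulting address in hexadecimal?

0x6a724e

0o22411 = 0x2509 in hexadecimal.
Subtract column by column in base 16:
  7-9 → e (borrow)
  5-0-1 → 4
  7-5 → 2
  9-2 → 7
  a-0 → a
  6-0 → 6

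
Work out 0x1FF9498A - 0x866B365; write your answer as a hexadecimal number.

Subtract column by column in base 16:
  A-5 → 5
  8-6 → 2
  9-3 → 6
  4-B → 9 (borrow)
  9-6-1 → 2
  F-6 → 9
  F-8 → 7
  1-0 → 1

0x17929625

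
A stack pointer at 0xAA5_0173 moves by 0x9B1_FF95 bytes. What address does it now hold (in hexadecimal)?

0x14570108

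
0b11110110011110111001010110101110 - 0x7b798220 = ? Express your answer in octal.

0o17300411616

0b11110110011110111001010110101110 = 0o36636712656 in octal.
0x7b798220 = 0o17336301040 in octal.
Subtract column by column in base 8:
  6-0 → 6
  5-4 → 1
  6-0 → 6
  2-1 → 1
  1-0 → 1
  7-3 → 4
  6-6 → 0
  3-3 → 0
  6-3 → 3
  6-7 → 7 (borrow)
  3-1-1 → 1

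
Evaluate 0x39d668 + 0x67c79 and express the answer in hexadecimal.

0x4052e1

Add column by column in base 16, right to left:
  8+9 = 1 carry 1
  6+7+1 = e
  6+c = 2 carry 1
  d+7+1 = 5 carry 1
  9+6+1 = 0 carry 1
  3+0+1 = 4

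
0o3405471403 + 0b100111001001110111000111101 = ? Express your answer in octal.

0o4076660500

0b100111001001110111000111101 = 0o471167075 in octal.
Add column by column in base 8, right to left:
  3+5 = 0 carry 1
  0+7+1 = 0 carry 1
  4+0+1 = 5
  1+7 = 0 carry 1
  7+6+1 = 6 carry 1
  4+1+1 = 6
  5+1 = 6
  0+7 = 7
  4+4 = 0 carry 1
  3+0+1 = 4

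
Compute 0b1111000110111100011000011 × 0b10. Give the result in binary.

0b11110001101111000110000110

Multiply each base-2 digit by 2, carrying:
  1×2 = 2 → write 0 carry 1
  1×2+1 = 3 → write 1 carry 1
  0×2+1 = 1 → write 1
  0×2 = 0 → write 0
  0×2 = 0 → write 0
  0×2 = 0 → write 0
  1×2 = 2 → write 0 carry 1
  1×2+1 = 3 → write 1 carry 1
  0×2+1 = 1 → write 1
  0×2 = 0 → write 0
  0×2 = 0 → write 0
  1×2 = 2 → write 0 carry 1
  1×2+1 = 3 → write 1 carry 1
  1×2+1 = 3 → write 1 carry 1
  1×2+1 = 3 → write 1 carry 1
  0×2+1 = 1 → write 1
  1×2 = 2 → write 0 carry 1
  1×2+1 = 3 → write 1 carry 1
  0×2+1 = 1 → write 1
  0×2 = 0 → write 0
  0×2 = 0 → write 0
  1×2 = 2 → write 0 carry 1
  1×2+1 = 3 → write 1 carry 1
  1×2+1 = 3 → write 1 carry 1
  1×2+1 = 3 → write 1 carry 1
  remaining carry: 1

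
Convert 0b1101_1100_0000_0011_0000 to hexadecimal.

Group the bits into nibbles: 1101 1100 0000 0011 0000 → DC030.

0xDC030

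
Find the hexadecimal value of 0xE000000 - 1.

The trailing 6 digits are 0, so subtracting 1 borrows through: they become F and the next digit up decrements.

0xDFFFFFF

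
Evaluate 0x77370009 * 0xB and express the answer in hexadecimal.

0x51F5D0063

Multiply each base-16 digit by 11, carrying:
  9×11 = 99 → write 3 carry 6
  0×11+6 = 6 → write 6
  0×11 = 0 → write 0
  0×11 = 0 → write 0
  7×11 = 77 → write D carry 4
  3×11+4 = 37 → write 5 carry 2
  7×11+2 = 79 → write F carry 4
  7×11+4 = 81 → write 1 carry 5
  remaining carry: 5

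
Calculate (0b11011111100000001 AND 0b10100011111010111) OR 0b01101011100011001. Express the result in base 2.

0b11101011100011001

0b11011111100000001 AND 0b10100011111010111 = 0b10000011100000001.
Then OR with 0b01101011100011001.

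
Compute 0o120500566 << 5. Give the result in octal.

0o5024027300

5 bits is not a whole number of base-8 digits; in binary: 1010000101000000101110110 << 5 = 101000010100000010111011000000.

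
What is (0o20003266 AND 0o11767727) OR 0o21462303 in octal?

0o20003266 AND 0o11767727 = 0o00003226.
Then OR with 0o21462303.

0o21463327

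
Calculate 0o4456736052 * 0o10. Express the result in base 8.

0o44567360520

Multiply each base-8 digit by 8, carrying:
  2×8 = 16 → write 0 carry 2
  5×8+2 = 42 → write 2 carry 5
  0×8+5 = 5 → write 5
  6×8 = 48 → write 0 carry 6
  3×8+6 = 30 → write 6 carry 3
  7×8+3 = 59 → write 3 carry 7
  6×8+7 = 55 → write 7 carry 6
  5×8+6 = 46 → write 6 carry 5
  4×8+5 = 37 → write 5 carry 4
  4×8+4 = 36 → write 4 carry 4
  remaining carry: 4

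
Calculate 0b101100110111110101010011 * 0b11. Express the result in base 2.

0b10000110100111011111111001

Multiply each base-2 digit by 3, carrying:
  1×3 = 3 → write 1 carry 1
  1×3+1 = 4 → write 0 carry 2
  0×3+2 = 2 → write 0 carry 1
  0×3+1 = 1 → write 1
  1×3 = 3 → write 1 carry 1
  0×3+1 = 1 → write 1
  1×3 = 3 → write 1 carry 1
  0×3+1 = 1 → write 1
  1×3 = 3 → write 1 carry 1
  0×3+1 = 1 → write 1
  1×3 = 3 → write 1 carry 1
  1×3+1 = 4 → write 0 carry 2
  1×3+2 = 5 → write 1 carry 2
  1×3+2 = 5 → write 1 carry 2
  1×3+2 = 5 → write 1 carry 2
  0×3+2 = 2 → write 0 carry 1
  1×3+1 = 4 → write 0 carry 2
  1×3+2 = 5 → write 1 carry 2
  0×3+2 = 2 → write 0 carry 1
  0×3+1 = 1 → write 1
  1×3 = 3 → write 1 carry 1
  1×3+1 = 4 → write 0 carry 2
  0×3+2 = 2 → write 0 carry 1
  1×3+1 = 4 → write 0 carry 2
  remaining carry: 10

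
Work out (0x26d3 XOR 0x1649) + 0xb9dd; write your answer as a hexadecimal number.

0xea77

First 0x26d3 XOR 0x1649 = 0x309a.
Add column by column in base 16, right to left:
  a+d = 7 carry 1
  9+d+1 = 7 carry 1
  0+9+1 = a
  3+b = e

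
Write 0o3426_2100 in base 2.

0b11100010110010001000000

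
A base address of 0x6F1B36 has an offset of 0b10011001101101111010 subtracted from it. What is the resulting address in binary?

0b11001010111111110111100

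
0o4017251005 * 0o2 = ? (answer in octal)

0o10036522012

Multiply each base-8 digit by 2, carrying:
  5×2 = 10 → write 2 carry 1
  0×2+1 = 1 → write 1
  0×2 = 0 → write 0
  1×2 = 2 → write 2
  5×2 = 10 → write 2 carry 1
  2×2+1 = 5 → write 5
  7×2 = 14 → write 6 carry 1
  1×2+1 = 3 → write 3
  0×2 = 0 → write 0
  4×2 = 8 → write 0 carry 1
  remaining carry: 1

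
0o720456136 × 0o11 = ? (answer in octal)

Multiply each base-8 digit by 9, carrying:
  6×9 = 54 → write 6 carry 6
  3×9+6 = 33 → write 1 carry 4
  1×9+4 = 13 → write 5 carry 1
  6×9+1 = 55 → write 7 carry 6
  5×9+6 = 51 → write 3 carry 6
  4×9+6 = 42 → write 2 carry 5
  0×9+5 = 5 → write 5
  2×9 = 18 → write 2 carry 2
  7×9+2 = 65 → write 1 carry 8
  remaining carry: 10

0o10125237516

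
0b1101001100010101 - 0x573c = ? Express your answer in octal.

0o75731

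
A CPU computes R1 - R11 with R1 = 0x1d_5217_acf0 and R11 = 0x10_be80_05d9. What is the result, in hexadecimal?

0xc9397a717

Subtract column by column in base 16:
  0-9 → 7 (borrow)
  f-d-1 → 1
  c-5 → 7
  a-0 → a
  7-0 → 7
  1-8 → 9 (borrow)
  2-e-1 → 3 (borrow)
  5-b-1 → 9 (borrow)
  d-0-1 → c
  1-1 → 0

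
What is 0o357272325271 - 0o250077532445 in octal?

0o107172572624

Subtract column by column in base 8:
  1-5 → 4 (borrow)
  7-4-1 → 2
  2-4 → 6 (borrow)
  5-2-1 → 2
  2-3 → 7 (borrow)
  3-5-1 → 5 (borrow)
  2-7-1 → 2 (borrow)
  7-7-1 → 7 (borrow)
  2-0-1 → 1
  7-0 → 7
  5-5 → 0
  3-2 → 1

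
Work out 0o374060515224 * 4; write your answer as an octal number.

0o1760302465120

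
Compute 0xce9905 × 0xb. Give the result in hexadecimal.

Multiply each base-16 digit by 11, carrying:
  5×11 = 55 → write 7 carry 3
  0×11+3 = 3 → write 3
  9×11 = 99 → write 3 carry 6
  9×11+6 = 105 → write 9 carry 6
  e×11+6 = 160 → write 0 carry 10
  c×11+10 = 142 → write e carry 8
  remaining carry: 8

0x8e09337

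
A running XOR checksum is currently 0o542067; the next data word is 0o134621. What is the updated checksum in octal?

XOR each oct digit independently (no carries):
  5^1=4, 4^3=7, 2^4=6, 0^6=6, 6^2=4, 7^1=6

0o476646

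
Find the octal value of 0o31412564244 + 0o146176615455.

0o177611401721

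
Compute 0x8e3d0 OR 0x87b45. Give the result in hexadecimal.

0x8fbd5

OR each hex digit independently (no carries):
  8|8=8, e|7=f, 3|b=b, d|4=d, 0|5=5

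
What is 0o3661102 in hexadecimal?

Each octal digit is 3 bits: 3=011 6=110 6=110 1=001 1=001 0=000 2=010.
Group the bits into nibbles: 1111 0110 0010 0100 0010 → F6242.

0xF6242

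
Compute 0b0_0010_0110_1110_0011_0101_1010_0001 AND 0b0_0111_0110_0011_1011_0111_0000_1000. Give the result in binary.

0b00010011000100011010100000000

AND bit by bit (1 only where both bits are 1):
  00010011011100011010110100001
& 00111011000111011011100001000
= 00010011000100011010100000000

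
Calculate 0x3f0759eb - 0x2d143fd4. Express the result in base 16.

Subtract column by column in base 16:
  b-4 → 7
  e-d → 1
  9-f → a (borrow)
  5-3-1 → 1
  7-4 → 3
  0-1 → f (borrow)
  f-d-1 → 1
  3-2 → 1

0x11f31a17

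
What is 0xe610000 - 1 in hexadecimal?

0xe60ffff

The trailing 4 digits are 0, so subtracting 1 borrows through: they become F and the next digit up decrements.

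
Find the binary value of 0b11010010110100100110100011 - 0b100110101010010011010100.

0b10101100001010010011001111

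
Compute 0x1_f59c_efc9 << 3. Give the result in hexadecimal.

0xface77e48

3 bits is not a whole number of base-16 digits; in binary: 111110101100111001110111111001001 << 3 = 111110101100111001110111111001001000.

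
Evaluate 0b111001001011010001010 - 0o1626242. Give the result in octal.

0o5264750

0b111001001011010001010 = 0o7113212 in octal.
Subtract column by column in base 8:
  2-2 → 0
  1-4 → 5 (borrow)
  2-2-1 → 7 (borrow)
  3-6-1 → 4 (borrow)
  1-2-1 → 6 (borrow)
  1-6-1 → 2 (borrow)
  7-1-1 → 5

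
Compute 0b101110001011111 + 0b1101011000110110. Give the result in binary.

0b10011001010010101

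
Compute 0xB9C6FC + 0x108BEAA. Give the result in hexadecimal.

Add column by column in base 16, right to left:
  C+A = 6 carry 1
  F+A+1 = A carry 1
  6+E+1 = 5 carry 1
  C+B+1 = 8 carry 1
  9+8+1 = 2 carry 1
  B+0+1 = C
  0+1 = 1

0x1C285A6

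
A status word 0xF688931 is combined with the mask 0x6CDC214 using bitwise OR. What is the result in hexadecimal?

0xFEDCB35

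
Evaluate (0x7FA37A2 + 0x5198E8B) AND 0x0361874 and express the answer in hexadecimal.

Add column by column in base 16, right to left:
  2+B = D
  A+8 = 2 carry 1
  7+E+1 = 6 carry 1
  3+8+1 = C
  A+9 = 3 carry 1
  F+1+1 = 1 carry 1
  7+5+1 = D
Sum = 0xD13C62D; now AND with 0x0361874:
  D&0=0, 1&3=1, 3&6=2, C&1=0, 6&8=0, 2&7=2, D&4=4

0x120024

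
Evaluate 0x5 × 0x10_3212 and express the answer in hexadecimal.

0x50FA5A

Multiply each base-16 digit by 5, carrying:
  2×5 = 10 → write A
  1×5 = 5 → write 5
  2×5 = 10 → write A
  3×5 = 15 → write F
  0×5 = 0 → write 0
  1×5 = 5 → write 5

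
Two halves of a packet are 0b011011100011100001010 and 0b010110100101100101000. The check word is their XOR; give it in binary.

XOR bit by bit (1 where the bits differ):
  011011100011100001010
^ 010110100101100101000
= 001101000110000100010

0b001101000110000100010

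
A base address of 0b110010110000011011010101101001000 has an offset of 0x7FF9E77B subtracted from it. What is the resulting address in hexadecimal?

0b110010110000011011010101101001000 = 0x1960DAB48 in hexadecimal.
Subtract column by column in base 16:
  8-B → D (borrow)
  4-7-1 → C (borrow)
  B-7-1 → 3
  A-E → C (borrow)
  D-9-1 → 3
  0-F → 1 (borrow)
  6-F-1 → 6 (borrow)
  9-7-1 → 1
  1-0 → 1

0x11613C3CD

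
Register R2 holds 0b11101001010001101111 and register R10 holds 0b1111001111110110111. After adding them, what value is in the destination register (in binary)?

0b101100011010000100110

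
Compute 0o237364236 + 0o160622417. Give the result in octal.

Add column by column in base 8, right to left:
  6+7 = 5 carry 1
  3+1+1 = 5
  2+4 = 6
  4+2 = 6
  6+2 = 0 carry 1
  3+6+1 = 2 carry 1
  7+0+1 = 0 carry 1
  3+6+1 = 2 carry 1
  2+1+1 = 4

0o420206655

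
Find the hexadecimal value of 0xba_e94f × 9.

Multiply each base-16 digit by 9, carrying:
  f×9 = 135 → write 7 carry 8
  4×9+8 = 44 → write c carry 2
  9×9+2 = 83 → write 3 carry 5
  e×9+5 = 131 → write 3 carry 8
  a×9+8 = 98 → write 2 carry 6
  b×9+6 = 105 → write 9 carry 6
  remaining carry: 6

0x69233c7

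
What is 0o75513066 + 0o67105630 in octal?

0o164620716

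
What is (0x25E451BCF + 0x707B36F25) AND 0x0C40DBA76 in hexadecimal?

0x44088A74

Add column by column in base 16, right to left:
  F+5 = 4 carry 1
  C+2+1 = F
  B+F = A carry 1
  1+6+1 = 8
  5+3 = 8
  4+B = F
  E+7 = 5 carry 1
  5+0+1 = 6
  2+7 = 9
Sum = 0x965F88AF4; now AND with 0x0C40DBA76:
  9&0=0, 6&C=4, 5&4=4, F&0=0, 8&D=8, 8&B=8, A&A=A, F&7=7, 4&6=4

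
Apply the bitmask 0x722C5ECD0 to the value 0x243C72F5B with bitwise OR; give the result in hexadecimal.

0x763C7EFDB

OR each hex digit independently (no carries):
  2|7=7, 4|2=6, 3|2=3, C|C=C, 7|5=7, 2|E=E, F|C=F, 5|D=D, B|0=B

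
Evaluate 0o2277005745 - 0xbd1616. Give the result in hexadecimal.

0x123ef5cf

0o2277005745 = 0x12fc0be5 in hexadecimal.
Subtract column by column in base 16:
  5-6 → f (borrow)
  e-1-1 → c
  b-6 → 5
  0-1 → f (borrow)
  c-d-1 → e (borrow)
  f-b-1 → 3
  2-0 → 2
  1-0 → 1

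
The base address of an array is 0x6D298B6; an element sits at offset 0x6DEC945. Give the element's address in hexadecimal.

Add column by column in base 16, right to left:
  6+5 = B
  B+4 = F
  8+9 = 1 carry 1
  9+C+1 = 6 carry 1
  2+E+1 = 1 carry 1
  D+D+1 = B carry 1
  6+6+1 = D

0xDB161FB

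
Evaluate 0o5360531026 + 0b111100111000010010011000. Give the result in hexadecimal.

0x2CB636AE

0o5360531026 = 0x2BC2B216 in hexadecimal.
0b111100111000010010011000 = 0xF38498 in hexadecimal.
Add column by column in base 16, right to left:
  6+8 = E
  1+9 = A
  2+4 = 6
  B+8 = 3 carry 1
  2+3+1 = 6
  C+F = B carry 1
  B+0+1 = C
  2+0 = 2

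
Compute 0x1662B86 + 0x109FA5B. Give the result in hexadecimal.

0x27025E1

Add column by column in base 16, right to left:
  6+B = 1 carry 1
  8+5+1 = E
  B+A = 5 carry 1
  2+F+1 = 2 carry 1
  6+9+1 = 0 carry 1
  6+0+1 = 7
  1+1 = 2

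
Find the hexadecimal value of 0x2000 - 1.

0x1FFF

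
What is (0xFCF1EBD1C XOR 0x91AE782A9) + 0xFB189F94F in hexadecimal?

First 0xFCF1EBD1C XOR 0x91AE782A9 = 0x6D5F93FB5.
Add column by column in base 16, right to left:
  5+F = 4 carry 1
  B+4+1 = 0 carry 1
  F+9+1 = 9 carry 1
  3+F+1 = 3 carry 1
  9+9+1 = 3 carry 1
  F+8+1 = 8 carry 1
  5+1+1 = 7
  D+B = 8 carry 1
  6+F+1 = 6 carry 1
  final carry 1

0x1687833904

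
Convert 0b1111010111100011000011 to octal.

0o17274303

Group the bits in threes: 001 111 010 111 100 011 000 011 → 17274303.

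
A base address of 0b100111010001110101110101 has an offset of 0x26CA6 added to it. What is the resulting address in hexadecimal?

0x9F8A1B

0b100111010001110101110101 = 0x9D1D75 in hexadecimal.
Add column by column in base 16, right to left:
  5+6 = B
  7+A = 1 carry 1
  D+C+1 = A carry 1
  1+6+1 = 8
  D+2 = F
  9+0 = 9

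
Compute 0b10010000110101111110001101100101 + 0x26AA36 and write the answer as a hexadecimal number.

0b10010000110101111110001101100101 = 0x90D7E365 in hexadecimal.
Add column by column in base 16, right to left:
  5+6 = B
  6+3 = 9
  3+A = D
  E+A = 8 carry 1
  7+6+1 = E
  D+2 = F
  0+0 = 0
  9+0 = 9

0x90FE8D9B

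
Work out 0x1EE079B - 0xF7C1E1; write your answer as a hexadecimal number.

0xF645BA

Subtract column by column in base 16:
  B-1 → A
  9-E → B (borrow)
  7-1-1 → 5
  0-C → 4 (borrow)
  E-7-1 → 6
  E-F → F (borrow)
  1-0-1 → 0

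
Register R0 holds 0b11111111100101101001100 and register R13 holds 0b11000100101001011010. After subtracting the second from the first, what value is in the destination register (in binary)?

0b11100111000000011110010

Subtract column by column in base 2:
  0-0 → 0
  0-1 → 1 (borrow)
  1-0-1 → 0
  1-1 → 0
  0-1 → 1 (borrow)
  0-0-1 → 1 (borrow)
  1-1-1 → 1 (borrow)
  0-0-1 → 1 (borrow)
  1-0-1 → 0
  1-1 → 0
  0-0 → 0
  1-1 → 0
  0-0 → 0
  0-0 → 0
  1-1 → 0
  1-0 → 1
  1-0 → 1
  1-0 → 1
  1-1 → 0
  1-1 → 0
  1-0 → 1
  1-0 → 1
  1-0 → 1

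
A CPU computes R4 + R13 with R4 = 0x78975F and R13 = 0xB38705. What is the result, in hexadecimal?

Add column by column in base 16, right to left:
  F+5 = 4 carry 1
  5+0+1 = 6
  7+7 = E
  9+8 = 1 carry 1
  8+3+1 = C
  7+B = 2 carry 1
  final carry 1

0x12C1E64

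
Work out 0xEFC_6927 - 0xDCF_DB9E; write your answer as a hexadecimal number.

0x12C8D89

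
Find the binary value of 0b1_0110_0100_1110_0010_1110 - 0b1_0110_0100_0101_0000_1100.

Subtract column by column in base 2:
  0-0 → 0
  1-0 → 1
  1-1 → 0
  1-1 → 0
  0-0 → 0
  1-0 → 1
  0-0 → 0
  0-0 → 0
  0-1 → 1 (borrow)
  1-0-1 → 0
  1-1 → 0
  1-0 → 1
  0-0 → 0
  0-0 → 0
  1-1 → 0
  0-0 → 0
  0-0 → 0
  1-1 → 0
  1-1 → 0
  0-0 → 0
  1-1 → 0

0b100100100010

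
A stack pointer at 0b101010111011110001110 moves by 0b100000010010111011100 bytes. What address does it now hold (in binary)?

Add column by column in base 2, right to left:
  0+0 = 0
  1+0 = 1
  1+1 = 0 carry 1
  1+1+1 = 1 carry 1
  0+1+1 = 0 carry 1
  0+0+1 = 1
  0+1 = 1
  1+1 = 0 carry 1
  1+1+1 = 1 carry 1
  1+0+1 = 0 carry 1
  1+1+1 = 1 carry 1
  0+0+1 = 1
  1+0 = 1
  1+1 = 0 carry 1
  1+0+1 = 0 carry 1
  0+0+1 = 1
  1+0 = 1
  0+0 = 0
  1+0 = 1
  0+0 = 0
  1+1 = 0 carry 1
  final carry 1

0b1001011001110101101010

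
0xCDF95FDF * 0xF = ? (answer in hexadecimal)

0xC119C9E11

Multiply each base-16 digit by 15, carrying:
  F×15 = 225 → write 1 carry 14
  D×15+14 = 209 → write 1 carry 13
  F×15+13 = 238 → write E carry 14
  5×15+14 = 89 → write 9 carry 5
  9×15+5 = 140 → write C carry 8
  F×15+8 = 233 → write 9 carry 14
  D×15+14 = 209 → write 1 carry 13
  C×15+13 = 193 → write 1 carry 12
  remaining carry: C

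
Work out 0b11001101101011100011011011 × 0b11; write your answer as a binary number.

Multiply each base-2 digit by 3, carrying:
  1×3 = 3 → write 1 carry 1
  1×3+1 = 4 → write 0 carry 2
  0×3+2 = 2 → write 0 carry 1
  1×3+1 = 4 → write 0 carry 2
  1×3+2 = 5 → write 1 carry 2
  0×3+2 = 2 → write 0 carry 1
  1×3+1 = 4 → write 0 carry 2
  1×3+2 = 5 → write 1 carry 2
  0×3+2 = 2 → write 0 carry 1
  0×3+1 = 1 → write 1
  0×3 = 0 → write 0
  1×3 = 3 → write 1 carry 1
  1×3+1 = 4 → write 0 carry 2
  1×3+2 = 5 → write 1 carry 2
  0×3+2 = 2 → write 0 carry 1
  1×3+1 = 4 → write 0 carry 2
  0×3+2 = 2 → write 0 carry 1
  1×3+1 = 4 → write 0 carry 2
  1×3+2 = 5 → write 1 carry 2
  0×3+2 = 2 → write 0 carry 1
  1×3+1 = 4 → write 0 carry 2
  1×3+2 = 5 → write 1 carry 2
  0×3+2 = 2 → write 0 carry 1
  0×3+1 = 1 → write 1
  1×3 = 3 → write 1 carry 1
  1×3+1 = 4 → write 0 carry 2
  remaining carry: 10

0b1001101001000010101010010001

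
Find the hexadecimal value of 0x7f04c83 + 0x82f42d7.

0x101f8f5a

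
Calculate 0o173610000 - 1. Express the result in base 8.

The trailing 4 digits are 0, so subtracting 1 borrows through: they become 7 and the next digit up decrements.

0o173607777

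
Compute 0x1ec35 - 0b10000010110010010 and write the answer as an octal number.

0o163243

0x1ec35 = 0o366065 in octal.
0b10000010110010010 = 0o202622 in octal.
Subtract column by column in base 8:
  5-2 → 3
  6-2 → 4
  0-6 → 2 (borrow)
  6-2-1 → 3
  6-0 → 6
  3-2 → 1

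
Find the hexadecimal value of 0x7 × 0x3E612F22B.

Multiply each base-16 digit by 7, carrying:
  B×7 = 77 → write D carry 4
  2×7+4 = 18 → write 2 carry 1
  2×7+1 = 15 → write F
  F×7 = 105 → write 9 carry 6
  2×7+6 = 20 → write 4 carry 1
  1×7+1 = 8 → write 8
  6×7 = 42 → write A carry 2
  E×7+2 = 100 → write 4 carry 6
  3×7+6 = 27 → write B carry 1
  remaining carry: 1

0x1B4A849F2D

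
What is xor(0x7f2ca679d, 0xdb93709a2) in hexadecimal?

0xa4bfd6e3f

XOR each hex digit independently (no carries):
  7^d=a, f^b=4, 2^9=b, c^3=f, a^7=d, 6^0=6, 7^9=e, 9^a=3, d^2=f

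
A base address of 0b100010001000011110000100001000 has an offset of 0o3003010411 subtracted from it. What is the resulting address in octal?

0o1205347777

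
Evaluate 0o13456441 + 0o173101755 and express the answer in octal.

0o206560416

Add column by column in base 8, right to left:
  1+5 = 6
  4+5 = 1 carry 1
  4+7+1 = 4 carry 1
  6+1+1 = 0 carry 1
  5+0+1 = 6
  4+1 = 5
  3+3 = 6
  1+7 = 0 carry 1
  0+1+1 = 2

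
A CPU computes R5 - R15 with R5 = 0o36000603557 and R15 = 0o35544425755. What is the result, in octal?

0o234155602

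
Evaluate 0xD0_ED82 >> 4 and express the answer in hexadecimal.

Shifting right by 4 bits = 1 hex digit: drop the last 1.

0xD0ED8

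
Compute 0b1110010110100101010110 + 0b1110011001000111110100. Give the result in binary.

Add column by column in base 2, right to left:
  0+0 = 0
  1+0 = 1
  1+1 = 0 carry 1
  0+0+1 = 1
  1+1 = 0 carry 1
  0+1+1 = 0 carry 1
  1+1+1 = 1 carry 1
  0+1+1 = 0 carry 1
  1+1+1 = 1 carry 1
  0+0+1 = 1
  0+0 = 0
  1+0 = 1
  0+1 = 1
  1+0 = 1
  1+0 = 1
  0+1 = 1
  1+1 = 0 carry 1
  0+0+1 = 1
  0+0 = 0
  1+1 = 0 carry 1
  1+1+1 = 1 carry 1
  1+1+1 = 1 carry 1
  final carry 1

0b11100101111101101001010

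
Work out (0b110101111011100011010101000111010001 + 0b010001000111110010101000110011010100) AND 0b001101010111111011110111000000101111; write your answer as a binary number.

0b101000011010001110101000000100101

Add column by column in base 2, right to left:
  1+0 = 1
  0+0 = 0
  0+1 = 1
  0+0 = 0
  1+1 = 0 carry 1
  0+0+1 = 1
  1+1 = 0 carry 1
  1+1+1 = 1 carry 1
  1+0+1 = 0 carry 1
  0+0+1 = 1
  0+1 = 1
  0+1 = 1
  1+0 = 1
  0+0 = 0
  1+0 = 1
  0+1 = 1
  1+0 = 1
  0+1 = 1
  1+0 = 1
  1+1 = 0 carry 1
  0+0+1 = 1
  0+0 = 0
  0+1 = 1
  1+1 = 0 carry 1
  1+1+1 = 1 carry 1
  1+1+1 = 1 carry 1
  0+1+1 = 0 carry 1
  1+0+1 = 0 carry 1
  1+0+1 = 0 carry 1
  1+0+1 = 0 carry 1
  1+1+1 = 1 carry 1
  0+0+1 = 1
  1+0 = 1
  0+0 = 0
  1+1 = 0 carry 1
  1+0+1 = 0 carry 1
  final carry 1
Sum = 0b1000111000011010101111101111010100101; now AND with 0b001101010111111011110111000000101111:
  1000111000011010101111101111010100101
& 0001101010111111011110111000000101111
= 0000101000011010001110101000000100101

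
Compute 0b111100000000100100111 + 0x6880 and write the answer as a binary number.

0x6880 = 0b110100010000000 in binary.
Add column by column in base 2, right to left:
  1+0 = 1
  1+0 = 1
  1+0 = 1
  0+0 = 0
  0+0 = 0
  1+0 = 1
  0+0 = 0
  0+1 = 1
  1+0 = 1
  0+0 = 0
  0+0 = 0
  0+1 = 1
  0+0 = 0
  0+1 = 1
  0+1 = 1
  0+0 = 0
  0+0 = 0
  1+0 = 1
  1+0 = 1
  1+0 = 1
  1+0 = 1

0b111100110100110100111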